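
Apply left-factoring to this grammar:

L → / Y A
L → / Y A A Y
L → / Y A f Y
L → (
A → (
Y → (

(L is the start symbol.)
Left-factoring transforms A → αβ₁ | αβ₂ into A → αA' and A' → β₁ | β₂
(α is the longest common prefix among the alternatives). Repeat until
no nonterminal has two alternatives with a common prefix.

Round 1: L has alternatives sharing prefix '/ Y A'. Introduce L': L → / Y A L'
  Add: L' → ε
  Add: L' → A Y
  Add: L' → f Y

No remaining common prefixes — done.

Resulting grammar:
L → / Y A L'
L' → ε
L' → A Y
L' → f Y
L → (
A → (
Y → (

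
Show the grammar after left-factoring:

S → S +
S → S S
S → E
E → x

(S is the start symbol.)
Left-factoring transforms A → αβ₁ | αβ₂ into A → αA' and A' → β₁ | β₂
(α is the longest common prefix among the alternatives). Repeat until
no nonterminal has two alternatives with a common prefix.

Round 1: S has alternatives sharing prefix 'S'. Introduce S': S → S S'
  Add: S' → +
  Add: S' → S

No remaining common prefixes — done.

Resulting grammar:
S → S S'
S' → +
S' → S
S → E
E → x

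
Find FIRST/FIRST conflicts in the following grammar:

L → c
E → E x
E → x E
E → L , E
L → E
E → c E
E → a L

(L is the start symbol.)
FIRST sets of the non-terminals at (or reachable through a nullable prefix from) the front of some alternative:
  FIRST(E) = { 'a', 'c', 'x' }
  FIRST(L) = { 'a', 'c', 'x' }

Productions for L:
  L → c: FIRST = { 'c' }
  L → E: FIRST = { 'a', 'c', 'x' }
Productions for E:
  E → E x: FIRST = { 'a', 'c', 'x' }
  E → x E: FIRST = { 'x' }
  E → L , E: FIRST = { 'a', 'c', 'x' }
  E → c E: FIRST = { 'c' }
  E → a L: FIRST = { 'a' }

Conflict for L: L → c and L → E
  Overlap: { 'c' }
Conflict for E: E → E x and E → x E
  Overlap: { 'x' }
Conflict for E: E → E x and E → L , E
  Overlap: { 'a', 'c', 'x' }
Conflict for E: E → E x and E → c E
  Overlap: { 'c' }
Conflict for E: E → E x and E → a L
  Overlap: { 'a' }
Conflict for E: E → x E and E → L , E
  Overlap: { 'x' }
Conflict for E: E → L , E and E → c E
  Overlap: { 'c' }
Conflict for E: E → L , E and E → a L
  Overlap: { 'a' }

Answer: Yes. L → c / L → E on { 'c' }; E → E x / E → x E on { 'x' }; E → E x / E → L ',' E on { 'a', 'c', 'x' }; E → E x / E → c E on { 'c' }; E → E x / E → a L on { 'a' }; E → x E / E → L ',' E on { 'x' }; E → L ',' E / E → c E on { 'c' }; E → L ',' E / E → a L on { 'a' }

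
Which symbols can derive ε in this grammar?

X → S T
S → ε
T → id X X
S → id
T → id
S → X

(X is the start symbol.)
{ 'S' }

ε-productions: S → ε
So S is immediately nullable.
No further non-terminal can be added: every production for the remaining non-terminals contains a terminal or a non-nullable non-terminal.
Nullable = { 'S' }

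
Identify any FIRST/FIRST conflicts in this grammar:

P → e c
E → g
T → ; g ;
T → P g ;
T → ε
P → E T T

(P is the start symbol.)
No FIRST/FIRST conflicts.

A FIRST/FIRST conflict occurs when two productions N → α and N → β for the same non-terminal have FIRST(α) ∩ FIRST(β) ≠ ∅ (with ε ∈ FIRST of a nullable right-hand side, so two nullable alternatives also conflict).

FIRST sets of the non-terminals at (or reachable through a nullable prefix from) the front of some alternative:
  FIRST(E) = { 'g' }
  FIRST(P) = { 'e', 'g' }

Productions for P:
  P → e c: FIRST = { 'e' }
  P → E T T: FIRST = { 'g' }
Productions for T:
  T → ; g ;: FIRST = { ';' }
  T → P g ;: FIRST = { 'e', 'g' }
  T → ε: FIRST = { ε }
E has only one production, so no FIRST/FIRST conflict is possible there.

All alternatives of each non-terminal have pairwise disjoint FIRST sets.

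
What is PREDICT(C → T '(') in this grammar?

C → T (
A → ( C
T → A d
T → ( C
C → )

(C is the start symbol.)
{ '(' }

PREDICT(C → T '(') = (FIRST(RHS) \ {ε}) ∪ (FOLLOW(C) if ε ∈ FIRST(RHS), i.e. RHS ⇒* ε)
FIRST(T) = { '(' }
FIRST(T '(') = { '(' }
ε ∉ FIRST(T '('), so FOLLOW(C) is not added.
PREDICT(C → T '(') = { '(' }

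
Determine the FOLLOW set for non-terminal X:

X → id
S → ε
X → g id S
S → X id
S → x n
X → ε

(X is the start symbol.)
To compute FOLLOW(X), find every occurrence of X on a right-hand side N → α X β: add FIRST(β) \ {ε}, and if β is empty or nullable also add FOLLOW(N). Iterate to a fixed point.

X is the start symbol, so $ ∈ FOLLOW(X).
In S → X id: X is followed by id, add FIRST(id) \ {ε} = { 'id' }

Taking the union: FOLLOW(X) = { $, 'id' }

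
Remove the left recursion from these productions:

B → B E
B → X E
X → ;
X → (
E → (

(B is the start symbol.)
B is directly left-recursive. The standard transformation for
  A → A α₁ | ... | A α_m | β₁ | ... | β_n
is
  A  → β₁ A' | ... | β_n A'
  A' → α₁ A' | ... | α_m A' | ε

B → X E becomes B → X E B'
B → B E becomes B' → E B'
Add B' → ε

Productions for other non-terminals are unchanged:
  X → ;
  X → (
  E → (

Resulting grammar:
B → X E B'
B' → E B'
B' → ε
X → ;
X → (
E → (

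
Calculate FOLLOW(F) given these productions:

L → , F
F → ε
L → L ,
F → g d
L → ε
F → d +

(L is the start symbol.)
To compute FOLLOW(F), find every occurrence of F on a right-hand side N → α F β: add FIRST(β) \ {ε}, and if β is empty or nullable also add FOLLOW(N). Iterate to a fixed point.

In L → , F: F is at the end, add FOLLOW(L)

The FOLLOW sets referred to above (computed the same way, to a fixed point):
  FOLLOW(L) = { $, ',' }

Taking the union: FOLLOW(F) = { $, ',' }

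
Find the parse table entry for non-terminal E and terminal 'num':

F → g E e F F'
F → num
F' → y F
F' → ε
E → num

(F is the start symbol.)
To find M[E, 'num'], we find productions for E where 'num' is in the predict set (PREDICT(N → α) = (FIRST(α) \ {ε}) ∪ (FOLLOW(N) if α ⇒* ε)).

E → num: PREDICT = { 'num' }
  'num' is in predict set, so this production goes in M[E, 'num']

M[E, 'num'] = E → num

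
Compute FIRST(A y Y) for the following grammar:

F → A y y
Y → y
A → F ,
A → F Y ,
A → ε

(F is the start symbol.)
{ 'y' }

FIRST sets of the non-terminals involved (from the grammar, by fixed-point iteration):
  FIRST(A) = { 'y', ε }

To compute FIRST(A y Y), process the symbols left to right:
Symbol A is a non-terminal. Add FIRST(A) \ {ε} = { 'y' }
A is nullable (ε ∈ FIRST(A)), continue to the next symbol.
Symbol y is a terminal. Add 'y' and stop.
FIRST(A y Y) = { 'y' }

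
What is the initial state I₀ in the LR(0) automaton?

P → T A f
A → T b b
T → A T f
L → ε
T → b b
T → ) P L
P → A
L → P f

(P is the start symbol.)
First, augment the grammar with P' → P
I₀ = CLOSURE({ [P' → . P] }):
  [P' → . P] has the dot before P: add [P → . T A f], [P → . A]
  [P → . T A f] has the dot before T: add [T → . A T f], [T → . b b], [T → . ) P L]
  [P → . A] has the dot before A: add [A → . T b b]
No further items can be added.

I₀ = { [A → . T b b], [P → . A], [P → . T A f], [P' → . P], [T → . ) P L], [T → . A T f], [T → . b b] }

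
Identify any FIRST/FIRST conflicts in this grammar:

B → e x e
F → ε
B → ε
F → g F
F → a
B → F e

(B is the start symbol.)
FIRST sets of the non-terminals at (or reachable through a nullable prefix from) the front of some alternative:
  FIRST(F) = { 'a', 'g', ε }

Productions for B:
  B → e x e: FIRST = { 'e' }
  B → ε: FIRST = { ε }
  B → F e: FIRST = { 'a', 'e', 'g' }
Productions for F:
  F → ε: FIRST = { ε }
  F → g F: FIRST = { 'g' }
  F → a: FIRST = { 'a' }

Conflict for B: B → e x e and B → F e
  Overlap: { 'e' }

Answer: Yes. B → e x e / B → F e on { 'e' }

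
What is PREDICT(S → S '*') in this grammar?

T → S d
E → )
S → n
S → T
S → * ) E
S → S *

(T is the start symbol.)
{ '*', 'n' }

PREDICT(S → S '*') = (FIRST(RHS) \ {ε}) ∪ (FOLLOW(S) if ε ∈ FIRST(RHS), i.e. RHS ⇒* ε)
FIRST(S) = { '*', 'n' }
FIRST(S '*') = { '*', 'n' }
ε ∉ FIRST(S '*'), so FOLLOW(S) is not added.
PREDICT(S → S '*') = { '*', 'n' }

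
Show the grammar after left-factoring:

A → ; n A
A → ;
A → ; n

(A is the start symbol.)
A → ; A'
A' → n A''
A'' → A
A'' → ε
A' → ε

Left-factoring transforms A → αβ₁ | αβ₂ into A → αA' and A' → β₁ | β₂
(α is the longest common prefix among the alternatives). Repeat until
no nonterminal has two alternatives with a common prefix.

Round 1: A has alternatives sharing prefix ';'. Introduce A': A → ; A'
  Add: A' → n A
  Add: A' → ε
  Add: A' → n

Round 2: A' has alternatives sharing prefix 'n'. Introduce A'': A' → n A''
  Add: A'' → A
  Add: A'' → ε

No remaining common prefixes — done.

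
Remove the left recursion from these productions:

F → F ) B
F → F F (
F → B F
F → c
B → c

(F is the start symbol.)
F is directly left-recursive. The standard transformation for
  A → A α₁ | ... | A α_m | β₁ | ... | β_n
is
  A  → β₁ A' | ... | β_n A'
  A' → α₁ A' | ... | α_m A' | ε

F → B F becomes F → B F F'
F → c becomes F → c F'
F → F ) B becomes F' → ) B F'
F → F F ( becomes F' → F ( F'
Add F' → ε

Productions for other non-terminals are unchanged:
  B → c

Resulting grammar:
F → B F F'
F → c F'
F' → ) B F'
F' → F ( F'
F' → ε
B → c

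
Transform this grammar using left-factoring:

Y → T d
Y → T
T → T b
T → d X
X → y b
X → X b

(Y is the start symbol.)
Y → T Y'
Y' → d
Y' → ε
T → T b
T → d X
X → y b
X → X b

Left-factoring transforms A → αβ₁ | αβ₂ into A → αA' and A' → β₁ | β₂
(α is the longest common prefix among the alternatives). Repeat until
no nonterminal has two alternatives with a common prefix.

Round 1: Y has alternatives sharing prefix 'T'. Introduce Y': Y → T Y'
  Add: Y' → d
  Add: Y' → ε

No remaining common prefixes — done.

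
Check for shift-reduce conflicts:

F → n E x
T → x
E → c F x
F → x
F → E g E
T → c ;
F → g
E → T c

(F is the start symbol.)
A shift-reduce conflict occurs when an LR(0) state has both:
  - a complete (reduce) item [A → α .] (dot at the end), and
  - a shift item [B → β . c γ] (dot before a terminal).

Augment with F' → F and build the canonical LR(0) collection (I0 = CLOSURE({[F' → . F]}), then GOTO on every symbol after a dot until no new states appear). It has 17 states:
  I0: { [E → . T c], [E → . c F x], [F → . E g E], [F → . g], [F → . n E x], [F → . x], [F' → . F], [T → . c ;], [T → . x] }  — shift
  I1: { [F → E . g E] }  — shift
  I2: { [F' → F .] }  — accept
  I3: { [E → T . c] }  — shift
  I4: { [E → . T c], [E → . c F x], [E → c . F x], [F → . E g E], [F → . g], [F → . n E x], [F → . x], [T → . c ;], [T → . x], [T → c . ;] }  — shift
  I5: { [F → g .] }  — reduce
  I6: { [E → . T c], [E → . c F x], [F → n . E x], [T → . c ;], [T → . x] }  — shift
  I7: { [F → x .], [T → x .] }  — 2 reduces
  I8: { [F → n E . x] }  — shift
  I9: { [T → x .] }  — reduce
  I10: { [F → n E x .] }  — reduce
  I11: { [T → c ; .] }  — reduce
  I12: { [E → c F . x] }  — shift
  I13: { [E → c F x .] }  — reduce
  I14: { [E → T c .] }  — reduce
  I15: { [E → . T c], [E → . c F x], [F → E g . E], [T → . c ;], [T → . x] }  — shift
  I16: { [F → E g E .] }  — reduce

No state contains both a complete item and a shift item.

Answer: No shift-reduce conflicts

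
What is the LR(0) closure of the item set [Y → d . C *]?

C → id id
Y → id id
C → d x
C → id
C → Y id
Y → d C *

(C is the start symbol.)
{ [C → . Y id], [C → . d x], [C → . id id], [C → . id], [Y → . d C *], [Y → . id id], [Y → d . C *] }

Start with: [Y → d . C *]
  [Y → d . C *] has the dot before C: add [C → . id id], [C → . d x], [C → . id], [C → . Y id]
  [C → . Y id] has the dot before Y: add [Y → . id id], [Y → . d C *]
No further items can be added.

CLOSURE = { [C → . Y id], [C → . d x], [C → . id id], [C → . id], [Y → . d C *], [Y → . id id], [Y → d . C *] }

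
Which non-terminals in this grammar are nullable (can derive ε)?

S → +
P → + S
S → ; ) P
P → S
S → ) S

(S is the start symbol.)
There are no ε-productions, so no non-terminal can derive ε.
No non-terminals are nullable.

Answer: None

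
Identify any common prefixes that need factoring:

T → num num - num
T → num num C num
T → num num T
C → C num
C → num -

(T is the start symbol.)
Left-factoring is needed when two productions for the same non-terminal
share a common prefix on the right-hand side.

Productions for T:
  T → num num - num
  T → num num C num
  T → num num T
Productions for C:
  C → C num
  C → num -

Found common prefix 'num num' in productions for T

Answer: Yes, T has productions with common prefix 'num num'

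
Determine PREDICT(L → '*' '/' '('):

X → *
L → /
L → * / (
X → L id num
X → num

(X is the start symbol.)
PREDICT(L → '*' '/' '(') = (FIRST(RHS) \ {ε}) ∪ (FOLLOW(L) if ε ∈ FIRST(RHS), i.e. RHS ⇒* ε)
FIRST('*' '/' '(') = { '*' }
ε ∉ FIRST('*' '/' '('), so FOLLOW(L) is not added.
PREDICT(L → '*' '/' '(') = { '*' }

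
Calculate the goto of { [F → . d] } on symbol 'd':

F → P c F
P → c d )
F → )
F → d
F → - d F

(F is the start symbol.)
{ [F → d .] }

GOTO(I, 'd') = CLOSURE({ [A → αX.β] : [A → α.Xβ] ∈ I, X = 'd' })

Items with dot before 'd', with the dot advanced:
  [F → . d] → [F → d .]
Closure adds nothing (no advanced item has the dot before a non-terminal).

GOTO = { [F → d .] }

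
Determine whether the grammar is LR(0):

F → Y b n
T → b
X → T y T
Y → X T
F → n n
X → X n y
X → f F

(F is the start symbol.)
A grammar is LR(0) if no state in the canonical LR(0) collection has:
  - both a shift item (dot before a terminal) and a complete item (shift-reduce conflict), or
  - two or more complete items (reduce-reduce conflict; the accept item [F' → F .] counts as a complete item here).

Augment with F' → F and build the canonical LR(0) collection (I0 = CLOSURE({[F' → . F]}), then GOTO on every symbol after a dot until no new states appear). It has 17 states:
  I0: { [F → . Y b n], [F → . n n], [F' → . F], [T → . b], [X → . T y T], [X → . X n y], [X → . f F], [Y → . X T] }  — shift
  I1: { [F' → F .] }  — accept
  I2: { [X → T . y T] }  — shift
  I3: { [T → . b], [X → X . n y], [Y → X . T] }  — shift
  I4: { [F → Y . b n] }  — shift
  I5: { [T → b .] }  — reduce
  I6: { [F → . Y b n], [F → . n n], [T → . b], [X → . T y T], [X → . X n y], [X → . f F], [X → f . F], [Y → . X T] }  — shift
  I7: { [F → n . n] }  — shift
  I8: { [F → n n .] }  — reduce
  I9: { [X → f F .] }  — reduce
  I10: { [F → Y b . n] }  — shift
  I11: { [F → Y b n .] }  — reduce
  I12: { [Y → X T .] }  — reduce
  I13: { [X → X n . y] }  — shift
  I14: { [X → X n y .] }  — reduce
  I15: { [T → . b], [X → T y . T] }  — shift
  I16: { [X → T y T .] }  — reduce

Every state is either a pure shift/goto state or contains exactly one complete item and nothing to shift — no conflicts. The grammar is LR(0).

Answer: Yes, the grammar is LR(0)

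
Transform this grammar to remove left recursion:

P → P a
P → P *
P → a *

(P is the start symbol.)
P is directly left-recursive. The standard transformation for
  A → A α₁ | ... | A α_m | β₁ | ... | β_n
is
  A  → β₁ A' | ... | β_n A'
  A' → α₁ A' | ... | α_m A' | ε

P → a * becomes P → a * P'
P → P a becomes P' → a P'
P → P * becomes P' → * P'
Add P' → ε

Resulting grammar:
P → a * P'
P' → a P'
P' → * P'
P' → ε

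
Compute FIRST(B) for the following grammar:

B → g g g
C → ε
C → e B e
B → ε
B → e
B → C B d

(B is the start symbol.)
{ 'd', 'e', 'g', ε }

To compute FIRST(B), examine every production with B on the left-hand side, reading each right-hand side left to right until a non-nullable symbol is reached.

FIRST sets of the other non-terminals involved (by the same procedure, iterated to a fixed point):
  FIRST(C) = { 'e', ε }

From B → g g g:
  - g is a terminal: add 'g' and stop
From B → ε:
  - ε-production, so ε ∈ FIRST(B)
From B → e:
  - e is a terminal: add 'e' and stop
From B → C B d:
  - C is a non-terminal: add FIRST(C) \ {ε} = { 'e' }
    C is nullable, so continue to the next symbol
  - B is the symbol being defined: contributes nothing new
    B is nullable, so continue to the next symbol
  - d is a terminal: add 'd' and stop

Collecting: FIRST(B) = { 'd', 'e', 'g', ε }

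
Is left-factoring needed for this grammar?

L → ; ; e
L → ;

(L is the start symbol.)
Yes, L has productions with common prefix ';'

Left-factoring is needed when two productions for the same non-terminal
share a common prefix on the right-hand side.

Productions for L:
  L → ; ; e
  L → ;

Found common prefix ';' in productions for L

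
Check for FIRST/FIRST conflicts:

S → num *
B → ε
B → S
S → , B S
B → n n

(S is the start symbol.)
A FIRST/FIRST conflict occurs when two productions N → α and N → β for the same non-terminal have FIRST(α) ∩ FIRST(β) ≠ ∅ (with ε ∈ FIRST of a nullable right-hand side, so two nullable alternatives also conflict).

FIRST sets of the non-terminals at (or reachable through a nullable prefix from) the front of some alternative:
  FIRST(S) = { ',', 'num' }

Productions for S:
  S → num *: FIRST = { 'num' }
  S → , B S: FIRST = { ',' }
Productions for B:
  B → ε: FIRST = { ε }
  B → S: FIRST = { ',', 'num' }
  B → n n: FIRST = { 'n' }

All alternatives of each non-terminal have pairwise disjoint FIRST sets.

Answer: No FIRST/FIRST conflicts.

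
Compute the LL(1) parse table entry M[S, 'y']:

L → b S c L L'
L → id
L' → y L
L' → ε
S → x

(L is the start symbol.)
To find M[S, 'y'], we find productions for S where 'y' is in the predict set (PREDICT(N → α) = (FIRST(α) \ {ε}) ∪ (FOLLOW(N) if α ⇒* ε)).

S → x: PREDICT = { 'x' }

M[S, 'y'] is empty (no production applies)

Answer: Empty (error entry)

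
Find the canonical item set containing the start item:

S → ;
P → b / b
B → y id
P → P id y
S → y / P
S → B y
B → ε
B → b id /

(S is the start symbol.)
{ [B → . b id /], [B → . y id], [B → .], [S → . ;], [S → . B y], [S → . y / P], [S' → . S] }

First, augment the grammar with S' → S
I₀ = CLOSURE({ [S' → . S] }):
  [S' → . S] has the dot before S: add [S → . ;], [S → . y / P], [S → . B y]
  [S → . B y] has the dot before B: add [B → . y id], [B → .], [B → . b id /]
No further items can be added.

I₀ = { [B → . b id /], [B → . y id], [B → .], [S → . ;], [S → . B y], [S → . y / P], [S' → . S] }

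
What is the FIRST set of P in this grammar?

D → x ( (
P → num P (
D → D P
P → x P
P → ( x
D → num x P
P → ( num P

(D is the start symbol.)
{ '(', 'num', 'x' }

To compute FIRST(P), examine every production with P on the left-hand side, reading each right-hand side left to right until a non-nullable symbol is reached.

From P → num P (:
  - num is a terminal: add 'num' and stop
From P → x P:
  - x is a terminal: add 'x' and stop
From P → ( x:
  - '(' is a terminal: add '(' and stop
From P → ( num P:
  - '(' is a terminal: add '(' and stop

Collecting: FIRST(P) = { '(', 'num', 'x' }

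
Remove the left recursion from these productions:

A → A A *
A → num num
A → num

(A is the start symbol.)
A is directly left-recursive. The standard transformation for
  A → A α₁ | ... | A α_m | β₁ | ... | β_n
is
  A  → β₁ A' | ... | β_n A'
  A' → α₁ A' | ... | α_m A' | ε

A → num num becomes A → num num A'
A → num becomes A → num A'
A → A A * becomes A' → A * A'
Add A' → ε

Resulting grammar:
A → num num A'
A → num A'
A' → A * A'
A' → ε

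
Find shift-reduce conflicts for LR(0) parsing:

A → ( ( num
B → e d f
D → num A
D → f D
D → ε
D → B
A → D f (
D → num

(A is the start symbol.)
Yes — I0: [D → .] vs [A → . ( ( num]; I6: [D → .] vs [B → . e d f]; I7: [D → .] vs [A → . ( ( num]

Augment with A' → A and build the canonical LR(0) collection (I0 = CLOSURE({[A' → . A]}), then GOTO on every symbol after a dot until no new states appear). It has 16 states:
  I0: { [A → . ( ( num], [A → . D f (], [A' → . A], [B → . e d f], [D → . B], [D → . f D], [D → . num A], [D → . num], [D → .] }  — shift, reduce
  I1: { [A → ( . ( num] }  — shift
  I2: { [A' → A .] }  — accept
  I3: { [D → B .] }  — reduce
  I4: { [A → D . f (] }  — shift
  I5: { [B → e . d f] }  — shift
  I6: { [B → . e d f], [D → . B], [D → . f D], [D → . num A], [D → . num], [D → .], [D → f . D] }  — shift, reduce
  I7: { [A → . ( ( num], [A → . D f (], [B → . e d f], [D → . B], [D → . f D], [D → . num A], [D → . num], [D → .], [D → num . A], [D → num .] }  — shift, 2 reduces
  I8: { [D → num A .] }  — reduce
  I9: { [D → f D .] }  — reduce
  I10: { [B → e d . f] }  — shift
  I11: { [B → e d f .] }  — reduce
  I12: { [A → D f . (] }  — shift
  I13: { [A → D f ( .] }  — reduce
  I14: { [A → ( ( . num] }  — shift
  I15: { [A → ( ( num .] }  — reduce

I0 contains reduce item [D → .] and shift items [A → . ( ( num], [B → . e d f], [D → . f D], [D → . num], [D → . num A] — shift-reduce conflict.
I6 contains reduce item [D → .] and shift items [B → . e d f], [D → . f D], [D → . num], [D → . num A] — shift-reduce conflict.
I7 contains reduce items [D → .], [D → num .] and shift items [A → . ( ( num], [B → . e d f], [D → . f D], [D → . num], [D → . num A] — shift-reduce conflict.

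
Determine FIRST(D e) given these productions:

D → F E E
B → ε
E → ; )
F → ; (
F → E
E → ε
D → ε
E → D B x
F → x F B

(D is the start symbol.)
FIRST sets of the non-terminals involved (from the grammar, by fixed-point iteration):
  FIRST(D) = { ';', 'x', ε }

To compute FIRST(D e), process the symbols left to right:
Symbol D is a non-terminal. Add FIRST(D) \ {ε} = { ';', 'x' }
D is nullable (ε ∈ FIRST(D)), continue to the next symbol.
Symbol e is a terminal. Add 'e' and stop.
FIRST(D e) = { ';', 'e', 'x' }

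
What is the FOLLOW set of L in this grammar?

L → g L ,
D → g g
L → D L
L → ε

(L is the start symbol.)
L is the start symbol, so $ ∈ FOLLOW(L).
In L → g L ,: L is followed by ',', add FIRST(',') \ {ε} = { ',' }
In L → D L: L is at the end; this adds FOLLOW(L) to itself — nothing new

Taking the union: FOLLOW(L) = { $, ',' }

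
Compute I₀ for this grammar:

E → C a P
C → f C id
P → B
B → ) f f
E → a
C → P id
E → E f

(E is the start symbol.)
{ [B → . ) f f], [C → . P id], [C → . f C id], [E → . C a P], [E → . E f], [E → . a], [E' → . E], [P → . B] }

First, augment the grammar with E' → E
I₀ = CLOSURE({ [E' → . E] }):
  [E' → . E] has the dot before E: add [E → . C a P], [E → . a], [E → . E f]
  [E → . C a P] has the dot before C: add [C → . f C id], [C → . P id]
  [C → . P id] has the dot before P: add [P → . B]
  [P → . B] has the dot before B: add [B → . ) f f]
No further items can be added.

I₀ = { [B → . ) f f], [C → . P id], [C → . f C id], [E → . C a P], [E → . E f], [E → . a], [E' → . E], [P → . B] }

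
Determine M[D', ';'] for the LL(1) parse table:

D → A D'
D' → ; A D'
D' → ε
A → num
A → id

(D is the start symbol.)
D' → ; A D'

To find M[D', ';'], we find productions for D' where ';' is in the predict set (PREDICT(N → α) = (FIRST(α) \ {ε}) ∪ (FOLLOW(N) if α ⇒* ε)).

Relevant sets:
  FOLLOW(D') = { $ }

D' → ; A D': PREDICT = { ';' }
  ';' is in predict set, so this production goes in M[D', ';']
D' → ε: PREDICT = { $ }

M[D', ';'] = D' → ; A D'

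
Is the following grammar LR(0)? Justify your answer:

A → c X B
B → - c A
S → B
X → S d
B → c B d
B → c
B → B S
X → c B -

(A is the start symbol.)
A grammar is LR(0) if no state in the canonical LR(0) collection has:
  - both a shift item (dot before a terminal) and a complete item (shift-reduce conflict), or
  - two or more complete items (reduce-reduce conflict; the accept item [A' → A .] counts as a complete item here).

Augment with A' → A and build the canonical LR(0) collection (I0 = CLOSURE({[A' → . A]}), then GOTO on every symbol after a dot until no new states appear). It has 18 states:
  I0: { [A → . c X B], [A' → . A] }  — shift
  I1: { [A' → A .] }  — accept
  I2: { [A → c . X B], [B → . - c A], [B → . B S], [B → . c B d], [B → . c], [S → . B], [X → . S d], [X → . c B -] }  — shift
  I3: { [B → - . c A] }  — shift
  I4: { [B → . - c A], [B → . B S], [B → . c B d], [B → . c], [B → B . S], [S → . B], [S → B .] }  — shift, reduce
  I5: { [X → S . d] }  — shift
  I6: { [A → c X . B], [B → . - c A], [B → . B S], [B → . c B d], [B → . c] }  — shift
  I7: { [B → . - c A], [B → . B S], [B → . c B d], [B → . c], [B → c . B d], [B → c .], [X → c . B -] }  — shift, reduce
  I8: { [B → . - c A], [B → . B S], [B → . c B d], [B → . c], [B → B . S], [B → c B . d], [S → . B], [X → c B . -] }  — shift
  I9: { [B → . - c A], [B → . B S], [B → . c B d], [B → . c], [B → c . B d], [B → c .] }  — shift, reduce
  I10: { [B → . - c A], [B → . B S], [B → . c B d], [B → . c], [B → B . S], [B → c B . d], [S → . B] }  — shift
  I11: { [B → B S .] }  — reduce
  I12: { [B → c B d .] }  — reduce
  I13: { [B → - . c A], [X → c B - .] }  — shift, reduce
  I14: { [A → . c X B], [B → - c . A] }  — shift
  I15: { [B → - c A .] }  — reduce
  I16: { [A → c X B .], [B → . - c A], [B → . B S], [B → . c B d], [B → . c], [B → B . S], [S → . B] }  — shift, reduce
  I17: { [X → S d .] }  — reduce

Conflict in state I4:
  Shift-reduce conflict between [S → B .] and [B → . - c A]
So the grammar is NOT LR(0).

Answer: No. Shift-reduce conflict between [S → B .] and [B → . - c A]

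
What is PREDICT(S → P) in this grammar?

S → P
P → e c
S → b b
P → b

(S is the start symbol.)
PREDICT(S → P) = (FIRST(RHS) \ {ε}) ∪ (FOLLOW(S) if ε ∈ FIRST(RHS), i.e. RHS ⇒* ε)
FIRST(P) = { 'b', 'e' }
FIRST(P) = { 'b', 'e' }
ε ∉ FIRST(P), so FOLLOW(S) is not added.
PREDICT(S → P) = { 'b', 'e' }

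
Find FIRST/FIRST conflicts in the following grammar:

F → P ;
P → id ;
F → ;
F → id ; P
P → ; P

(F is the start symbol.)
Yes. F → P ';' / F → ';' on { ';' }; F → P ';' / F → id ';' P on { 'id' }

FIRST sets of the non-terminals at (or reachable through a nullable prefix from) the front of some alternative:
  FIRST(P) = { ';', 'id' }

Productions for F:
  F → P ;: FIRST = { ';', 'id' }
  F → ;: FIRST = { ';' }
  F → id ; P: FIRST = { 'id' }
Productions for P:
  P → id ;: FIRST = { 'id' }
  P → ; P: FIRST = { ';' }

Conflict for F: F → P ; and F → ;
  Overlap: { ';' }
Conflict for F: F → P ; and F → id ; P
  Overlap: { 'id' }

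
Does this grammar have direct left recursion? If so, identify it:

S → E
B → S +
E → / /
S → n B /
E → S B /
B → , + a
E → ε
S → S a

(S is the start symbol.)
Yes, S is left-recursive

S → E: starts with E
B → S +: starts with S
E → / /: starts with '/'
S → n B /: starts with n
E → S B /: starts with S
B → , + a: starts with ','
E → ε: starts with ε
S → S a: LEFT RECURSIVE (starts with S)

The grammar has direct left recursion on: S.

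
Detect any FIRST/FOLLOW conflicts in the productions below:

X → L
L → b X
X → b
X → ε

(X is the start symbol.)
No FIRST/FOLLOW conflicts.

Nullable non-terminals: X.
FIRST sets used below: FIRST(L) = { 'b' }

X: nullable alternative(s) X → ε; FOLLOW(X) = { $ }
  X → L: FIRST \ {ε} = { 'b' } — disjoint from FOLLOW(X)
  X → b: FIRST \ {ε} = { 'b' } — disjoint from FOLLOW(X)
  X → ε: FIRST \ {ε} = { } — this is the only nullable alternative, skip

L has no nullable alternative, so no FIRST/FOLLOW check is needed there.

No FIRST/FOLLOW conflicts found.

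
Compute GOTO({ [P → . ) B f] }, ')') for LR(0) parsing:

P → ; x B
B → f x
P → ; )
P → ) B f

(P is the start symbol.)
{ [B → . f x], [P → ) . B f] }

GOTO(I, ')') = CLOSURE({ [A → αX.β] : [A → α.Xβ] ∈ I, X = ')' })

Items with dot before ')', with the dot advanced:
  [P → . ) B f] → [P → ) . B f]
Closure of the advanced items:
  [P → ) . B f] has the dot before B: add [B → . f x]

GOTO = { [B → . f x], [P → ) . B f] }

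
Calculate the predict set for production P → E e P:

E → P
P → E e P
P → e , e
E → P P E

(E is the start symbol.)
PREDICT(P → E e P) = (FIRST(RHS) \ {ε}) ∪ (FOLLOW(P) if ε ∈ FIRST(RHS), i.e. RHS ⇒* ε)
FIRST(E) = { 'e' }
FIRST(E e P) = { 'e' }
ε ∉ FIRST(E e P), so FOLLOW(P) is not added.
PREDICT(P → E e P) = { 'e' }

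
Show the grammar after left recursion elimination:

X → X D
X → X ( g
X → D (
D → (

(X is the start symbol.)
X → D ( X'
X' → D X'
X' → ( g X'
X' → ε
D → (

X is directly left-recursive. The standard transformation for
  A → A α₁ | ... | A α_m | β₁ | ... | β_n
is
  A  → β₁ A' | ... | β_n A'
  A' → α₁ A' | ... | α_m A' | ε

X → D ( becomes X → D ( X'
X → X D becomes X' → D X'
X → X ( g becomes X' → ( g X'
Add X' → ε

Productions for other non-terminals are unchanged:
  D → (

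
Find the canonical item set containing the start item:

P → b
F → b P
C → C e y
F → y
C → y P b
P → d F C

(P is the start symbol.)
{ [P → . b], [P → . d F C], [P' → . P] }

First, augment the grammar with P' → P
I₀ = CLOSURE({ [P' → . P] }):
  [P' → . P] has the dot before P: add [P → . b], [P → . d F C]
No further items can be added.

I₀ = { [P → . b], [P → . d F C], [P' → . P] }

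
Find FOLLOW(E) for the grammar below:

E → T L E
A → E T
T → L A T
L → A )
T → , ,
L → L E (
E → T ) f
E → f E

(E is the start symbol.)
{ $, '(', ',', 'f' }

E is the start symbol, so $ ∈ FOLLOW(E).
In E → T L E: E is at the end; this adds FOLLOW(E) to itself — nothing new
In A → E T: E is followed by T, add FIRST(T) \ {ε} = { ',', 'f' }
In L → L E (: E is followed by '(', add FIRST('(') \ {ε} = { '(' }
In E → f E: E is at the end; this adds FOLLOW(E) to itself — nothing new

Taking the union: FOLLOW(E) = { $, '(', ',', 'f' }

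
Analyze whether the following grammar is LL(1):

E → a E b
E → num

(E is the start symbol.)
Yes, the grammar is LL(1).

A grammar is LL(1) if for each non-terminal N with multiple productions, the predict sets of those productions are pairwise disjoint, where PREDICT(N → α) = (FIRST(α) \ {ε}) ∪ (FOLLOW(N) if α ⇒* ε).

For E:
  PREDICT(E → a E b) = { 'a' }
  PREDICT(E → num) = { 'num' }

All predict sets are disjoint. The grammar IS LL(1).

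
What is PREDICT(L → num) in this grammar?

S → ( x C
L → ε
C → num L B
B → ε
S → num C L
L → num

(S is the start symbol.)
PREDICT(L → num) = (FIRST(RHS) \ {ε}) ∪ (FOLLOW(L) if ε ∈ FIRST(RHS), i.e. RHS ⇒* ε)
FIRST(num) = { 'num' }
ε ∉ FIRST(num), so FOLLOW(L) is not added.
PREDICT(L → num) = { 'num' }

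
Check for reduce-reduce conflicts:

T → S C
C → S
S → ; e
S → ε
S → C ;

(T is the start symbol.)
A reduce-reduce conflict occurs when an LR(0) state has two complete items [A → α .] and [B → β .] — both call for a reduction, and with no lookahead the parser cannot choose between them.

Augment with T' → T and build the canonical LR(0) collection (I0 = CLOSURE({[T' → . T]}), then GOTO on every symbol after a dot until no new states appear). It has 9 states:
  I0: { [C → . S], [S → . ; e], [S → . C ;], [S → .], [T → . S C], [T' → . T] }  — shift, reduce
  I1: { [S → ; . e] }  — shift
  I2: { [S → C . ;] }  — shift
  I3: { [C → . S], [C → S .], [S → . ; e], [S → . C ;], [S → .], [T → S . C] }  — shift, 2 reduces
  I4: { [T' → T .] }  — accept
  I5: { [S → C . ;], [T → S C .] }  — shift, reduce
  I6: { [C → S .] }  — reduce
  I7: { [S → C ; .] }  — reduce
  I8: { [S → ; e .] }  — reduce

I3 contains complete items [C → S .], [S → .] — reduce-reduce conflict.

Answer: Yes — I3: [C → S .] vs [S → .]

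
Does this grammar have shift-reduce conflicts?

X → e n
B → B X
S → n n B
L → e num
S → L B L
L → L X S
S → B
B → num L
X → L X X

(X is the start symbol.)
Yes — I7: [S → B .] vs [L → . e num]; I13: [B → num L .] vs [L → . e num]; I18: [S → L B L .] vs [L → . e num]; I21: [S → n n B .] vs [L → . e num]

A shift-reduce conflict occurs when an LR(0) state has both:
  - a complete (reduce) item [A → α .] (dot at the end), and
  - a shift item [B → β . c γ] (dot before a terminal).

Augment with X' → X and build the canonical LR(0) collection (I0 = CLOSURE({[X' → . X]}), then GOTO on every symbol after a dot until no new states appear). It has 22 states:
  I0: { [L → . L X S], [L → . e num], [X → . L X X], [X → . e n], [X' → . X] }  — shift
  I1: { [L → . L X S], [L → . e num], [L → L . X S], [X → . L X X], [X → . e n], [X → L . X X] }  — shift
  I2: { [X' → X .] }  — accept
  I3: { [L → e . num], [X → e . n] }  — shift
  I4: { [X → e n .] }  — reduce
  I5: { [L → e num .] }  — reduce
  I6: { [B → . B X], [B → . num L], [L → . L X S], [L → . e num], [L → L X . S], [S → . B], [S → . L B L], [S → . n n B], [X → . L X X], [X → . e n], [X → L X . X] }  — shift
  I7: { [B → B . X], [L → . L X S], [L → . e num], [S → B .], [X → . L X X], [X → . e n] }  — shift, reduce
  I8: { [B → . B X], [B → . num L], [L → . L X S], [L → . e num], [L → L . X S], [S → L . B L], [X → . L X X], [X → . e n], [X → L . X X] }  — shift
  I9: { [L → L X S .] }  — reduce
  I10: { [X → L X X .] }  — reduce
  I11: { [S → n . n B] }  — shift
  I12: { [B → num . L], [L → . L X S], [L → . e num] }  — shift
  I13: { [B → num L .], [L → . L X S], [L → . e num], [L → L . X S], [X → . L X X], [X → . e n] }  — shift, reduce
  I14: { [L → e . num] }  — shift
  I15: { [B → . B X], [B → . num L], [L → . L X S], [L → . e num], [L → L X . S], [S → . B], [S → . L B L], [S → . n n B] }  — shift
  I16: { [B → . B X], [B → . num L], [L → . L X S], [L → . e num], [L → L . X S], [S → L . B L], [X → . L X X], [X → . e n] }  — shift
  I17: { [B → B . X], [L → . L X S], [L → . e num], [S → L B . L], [X → . L X X], [X → . e n] }  — shift
  I18: { [L → . L X S], [L → . e num], [L → L . X S], [S → L B L .], [X → . L X X], [X → . e n], [X → L . X X] }  — shift, reduce
  I19: { [B → B X .] }  — reduce
  I20: { [B → . B X], [B → . num L], [S → n n . B] }  — shift
  I21: { [B → B . X], [L → . L X S], [L → . e num], [S → n n B .], [X → . L X X], [X → . e n] }  — shift, reduce

I7 contains reduce item [S → B .] and shift items [L → . e num], [X → . e n] — shift-reduce conflict.
I13 contains reduce item [B → num L .] and shift items [L → . e num], [X → . e n] — shift-reduce conflict.
I18 contains reduce item [S → L B L .] and shift items [L → . e num], [X → . e n] — shift-reduce conflict.
I21 contains reduce item [S → n n B .] and shift items [L → . e num], [X → . e n] — shift-reduce conflict.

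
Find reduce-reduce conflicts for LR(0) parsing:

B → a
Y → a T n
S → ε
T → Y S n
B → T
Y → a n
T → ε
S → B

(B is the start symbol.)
A reduce-reduce conflict occurs when an LR(0) state has two complete items [A → α .] and [B → β .] — both call for a reduction, and with no lookahead the parser cannot choose between them.

Augment with B' → B and build the canonical LR(0) collection (I0 = CLOSURE({[B' → . B]}), then GOTO on every symbol after a dot until no new states appear). It has 12 states:
  I0: { [B → . T], [B → . a], [B' → . B], [T → . Y S n], [T → .], [Y → . a T n], [Y → . a n] }  — shift, reduce
  I1: { [B' → B .] }  — accept
  I2: { [B → T .] }  — reduce
  I3: { [B → . T], [B → . a], [S → . B], [S → .], [T → . Y S n], [T → .], [T → Y . S n], [Y → . a T n], [Y → . a n] }  — shift, 2 reduces
  I4: { [B → a .], [T → . Y S n], [T → .], [Y → . a T n], [Y → . a n], [Y → a . T n], [Y → a . n] }  — shift, 2 reduces
  I5: { [Y → a T . n] }  — shift
  I6: { [T → . Y S n], [T → .], [Y → . a T n], [Y → . a n], [Y → a . T n], [Y → a . n] }  — shift, reduce
  I7: { [Y → a n .] }  — reduce
  I8: { [Y → a T n .] }  — reduce
  I9: { [S → B .] }  — reduce
  I10: { [T → Y S . n] }  — shift
  I11: { [T → Y S n .] }  — reduce

I3 contains complete items [S → .], [T → .] — reduce-reduce conflict.
I4 contains complete items [B → a .], [T → .] — reduce-reduce conflict.

Answer: Yes — I3: [S → .] vs [T → .]; I4: [B → a .] vs [T → .]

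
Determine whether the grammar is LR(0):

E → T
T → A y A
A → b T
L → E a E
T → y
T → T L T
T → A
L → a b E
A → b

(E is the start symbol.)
No. Shift-reduce conflict between [T → A .] and [T → A . y A]

Augment with E' → E and build the canonical LR(0) collection (I0 = CLOSURE({[E' → . E]}), then GOTO on every symbol after a dot until no new states appear). It has 17 states:
  I0: { [A → . b T], [A → . b], [E → . T], [E' → . E], [T → . A y A], [T → . A], [T → . T L T], [T → . y] }  — shift
  I1: { [T → A . y A], [T → A .] }  — shift, reduce
  I2: { [E' → E .] }  — accept
  I3: { [A → . b T], [A → . b], [E → . T], [E → T .], [L → . E a E], [L → . a b E], [T → . A y A], [T → . A], [T → . T L T], [T → . y], [T → T . L T] }  — shift, reduce
  I4: { [A → . b T], [A → . b], [A → b . T], [A → b .], [T → . A y A], [T → . A], [T → . T L T], [T → . y] }  — shift, reduce
  I5: { [T → y .] }  — reduce
  I6: { [A → . b T], [A → . b], [A → b T .], [E → . T], [L → . E a E], [L → . a b E], [T → . A y A], [T → . A], [T → . T L T], [T → . y], [T → T . L T] }  — shift, reduce
  I7: { [L → E . a E] }  — shift
  I8: { [A → . b T], [A → . b], [T → . A y A], [T → . A], [T → . T L T], [T → . y], [T → T L . T] }  — shift
  I9: { [L → a . b E] }  — shift
  I10: { [A → . b T], [A → . b], [E → . T], [L → a b . E], [T → . A y A], [T → . A], [T → . T L T], [T → . y] }  — shift
  I11: { [L → a b E .] }  — reduce
  I12: { [A → . b T], [A → . b], [E → . T], [L → . E a E], [L → . a b E], [T → . A y A], [T → . A], [T → . T L T], [T → . y], [T → T . L T], [T → T L T .] }  — shift, reduce
  I13: { [A → . b T], [A → . b], [E → . T], [L → E a . E], [T → . A y A], [T → . A], [T → . T L T], [T → . y] }  — shift
  I14: { [L → E a E .] }  — reduce
  I15: { [A → . b T], [A → . b], [T → A y . A] }  — shift
  I16: { [T → A y A .] }  — reduce

Conflict in state I1:
  Shift-reduce conflict between [T → A .] and [T → A . y A]
So the grammar is NOT LR(0).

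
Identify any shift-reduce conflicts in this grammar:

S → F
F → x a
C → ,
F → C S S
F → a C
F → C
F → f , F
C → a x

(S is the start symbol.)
Yes — I2: [F → C .] vs [C → . ,]

A shift-reduce conflict occurs when an LR(0) state has both:
  - a complete (reduce) item [A → α .] (dot at the end), and
  - a shift item [B → β . c γ] (dot before a terminal).

Augment with S' → S and build the canonical LR(0) collection (I0 = CLOSURE({[S' → . S]}), then GOTO on every symbol after a dot until no new states appear). It has 16 states:
  I0: { [C → . ,], [C → . a x], [F → . C S S], [F → . C], [F → . a C], [F → . f , F], [F → . x a], [S → . F], [S' → . S] }  — shift
  I1: { [C → , .] }  — reduce
  I2: { [C → . ,], [C → . a x], [F → . C S S], [F → . C], [F → . a C], [F → . f , F], [F → . x a], [F → C . S S], [F → C .], [S → . F] }  — shift, reduce
  I3: { [S → F .] }  — reduce
  I4: { [S' → S .] }  — accept
  I5: { [C → . ,], [C → . a x], [C → a . x], [F → a . C] }  — shift
  I6: { [F → f . , F] }  — shift
  I7: { [F → x . a] }  — shift
  I8: { [F → x a .] }  — reduce
  I9: { [C → . ,], [C → . a x], [F → . C S S], [F → . C], [F → . a C], [F → . f , F], [F → . x a], [F → f , . F] }  — shift
  I10: { [F → f , F .] }  — reduce
  I11: { [F → a C .] }  — reduce
  I12: { [C → a . x] }  — shift
  I13: { [C → a x .] }  — reduce
  I14: { [C → . ,], [C → . a x], [F → . C S S], [F → . C], [F → . a C], [F → . f , F], [F → . x a], [F → C S . S], [S → . F] }  — shift
  I15: { [F → C S S .] }  — reduce

I2 contains reduce item [F → C .] and shift items [C → . ,], [C → . a x], [F → . a C], [F → . f , F], [F → . x a] — shift-reduce conflict.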